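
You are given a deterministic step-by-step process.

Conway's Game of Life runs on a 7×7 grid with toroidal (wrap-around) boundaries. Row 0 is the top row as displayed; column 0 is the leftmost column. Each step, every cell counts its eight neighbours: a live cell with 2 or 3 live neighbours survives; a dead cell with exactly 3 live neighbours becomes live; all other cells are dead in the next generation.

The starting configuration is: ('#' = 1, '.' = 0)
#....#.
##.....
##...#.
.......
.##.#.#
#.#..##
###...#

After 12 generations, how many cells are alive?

step 0: #....#.
##.....
##...#.
.......
.##.#.#
#.#..##
###...#
step 1: ..#....
.......
##....#
..#..##
.###..#
.......
..#....
step 2: .......
##.....
##...##
...#.#.
####.##
.#.#...
.......
step 3: .......
.#.....
.##.##.
...#...
##.#.##
.#.##.#
.......
step 4: .......
.##....
.####..
...#...
.#.#.##
.#.##.#
.......
step 5: .......
.#.....
.#..#..
##...#.
...#.##
...##.#
.......
step 6: .......
.......
.##....
###..#.
..##...
...##.#
.......
step 7: .......
.......
#.#....
#......
#....##
..###..
.......
step 8: .......
.......
.#.....
#......
##.####
...####
...#...
step 9: .......
.......
.......
..#.##.
.###...
.......
...#.#.
step 10: .......
.......
.......
.##.#..
.####..
...##..
.......
step 11: .......
.......
.......
.#..#..
.#...#.
....#..
.......
step 12: .......
.......
.......
.......
....##.
.......
.......

2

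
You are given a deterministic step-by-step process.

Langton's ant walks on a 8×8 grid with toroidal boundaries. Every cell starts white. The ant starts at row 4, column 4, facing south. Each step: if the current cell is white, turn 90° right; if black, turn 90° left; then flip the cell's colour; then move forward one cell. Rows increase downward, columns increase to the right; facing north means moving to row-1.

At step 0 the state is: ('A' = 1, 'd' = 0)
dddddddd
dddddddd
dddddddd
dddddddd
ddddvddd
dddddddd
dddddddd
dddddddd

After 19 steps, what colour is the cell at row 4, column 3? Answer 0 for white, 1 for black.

1

k=0  dddddddd
dddddddd
dddddddd
dddddddd
ddddvddd
dddddddd
dddddddd
dddddddd
k=1  dddddddd
dddddddd
dddddddd
dddddddd
ddd<Addd
dddddddd
dddddddd
dddddddd
k=2  dddddddd
dddddddd
dddddddd
ddd^dddd
dddAAddd
dddddddd
dddddddd
dddddddd
k=3  dddddddd
dddddddd
dddddddd
dddA>ddd
dddAAddd
dddddddd
dddddddd
dddddddd
k=4  dddddddd
dddddddd
dddddddd
dddAAddd
dddAvddd
dddddddd
dddddddd
dddddddd
k=5  dddddddd
dddddddd
dddddddd
dddAAddd
dddAd>dd
dddddddd
dddddddd
dddddddd
k=6  dddddddd
dddddddd
dddddddd
dddAAddd
dddAdAdd
dddddvdd
dddddddd
dddddddd
k=7  dddddddd
dddddddd
dddddddd
dddAAddd
dddAdAdd
dddd<Add
dddddddd
dddddddd
k=8  dddddddd
dddddddd
dddddddd
dddAAddd
dddA^Add
ddddAAdd
dddddddd
dddddddd
k=9  dddddddd
dddddddd
dddddddd
dddAAddd
dddAA>dd
ddddAAdd
dddddddd
dddddddd
k=10  dddddddd
dddddddd
dddddddd
dddAA^dd
dddAAddd
ddddAAdd
dddddddd
dddddddd
k=11  dddddddd
dddddddd
dddddddd
dddAAA>d
dddAAddd
ddddAAdd
dddddddd
dddddddd
k=12  dddddddd
dddddddd
dddddddd
dddAAAAd
dddAAdvd
ddddAAdd
dddddddd
dddddddd
k=13  dddddddd
dddddddd
dddddddd
dddAAAAd
dddAA<Ad
ddddAAdd
dddddddd
dddddddd
k=14  dddddddd
dddddddd
dddddddd
dddAA^Ad
dddAAAAd
ddddAAdd
dddddddd
dddddddd
k=15  dddddddd
dddddddd
dddddddd
dddA<dAd
dddAAAAd
ddddAAdd
dddddddd
dddddddd
k=16  dddddddd
dddddddd
dddddddd
dddAddAd
dddAvAAd
ddddAAdd
dddddddd
dddddddd
k=17  dddddddd
dddddddd
dddddddd
dddAddAd
dddAd>Ad
ddddAAdd
dddddddd
dddddddd
k=18  dddddddd
dddddddd
dddddddd
dddAd^Ad
dddAddAd
ddddAAdd
dddddddd
dddddddd
k=19  dddddddd
dddddddd
dddddddd
dddAdA>d
dddAddAd
ddddAAdd
dddddddd
dddddddd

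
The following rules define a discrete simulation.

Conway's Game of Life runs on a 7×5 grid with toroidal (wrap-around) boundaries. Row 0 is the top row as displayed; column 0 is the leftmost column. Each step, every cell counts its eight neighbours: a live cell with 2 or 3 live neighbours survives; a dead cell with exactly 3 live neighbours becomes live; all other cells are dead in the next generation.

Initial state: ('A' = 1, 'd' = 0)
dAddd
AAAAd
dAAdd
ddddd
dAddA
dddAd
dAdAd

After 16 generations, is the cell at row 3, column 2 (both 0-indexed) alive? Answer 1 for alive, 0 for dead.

0

0) dAddd
AAAAd
dAAdd
ddddd
dAddA
dddAd
dAdAd
1) dddAA
AddAd
AddAd
AAAdd
ddddd
AddAA
ddddd
2) dddAA
AdAAd
AddAd
AAAdA
ddAAd
ddddA
Adddd
3) AAAAd
AAAdd
ddddd
Adddd
ddAdd
dddAA
AddAd
4) dddAd
AddAA
Adddd
ddddd
dddAA
ddAAA
Adddd
5) AddAd
AddAd
Adddd
ddddA
ddAdA
AdAdd
ddAdd
6) dAAAd
AAddd
Adddd
AddAA
AAddA
ddAdd
ddAAA
7) ddddd
AdddA
ddddd
dddAd
dAAdd
ddAdd
ddddA
8) AdddA
ddddd
ddddA
ddAdd
dAAAd
dAAAd
ddddd
9) ddddd
AdddA
ddddd
dAAdd
ddddd
dAdAd
AAAAA
10) ddAdd
ddddd
AAddd
ddddd
dAddd
dAdAd
AAdAA
11) AAAAA
dAddd
ddddd
AAddd
ddAdd
dAdAd
AAdAA
12) ddddd
dAdAA
AAddd
dAddd
AdAdd
dAdAd
ddddd
13) ddddd
dAAdA
dAddA
ddAdd
AdAdd
dAAdd
ddddd
14) ddddd
dAAAd
dAddd
AdAAd
ddAAd
dAAdd
ddddd
15) ddAdd
dAAdd
AdddA
dddAA
ddddA
dAAAd
ddddd
16) dAAdd
AAAAd
AAAdA
dddAd
AdddA
ddAAd
dAdAd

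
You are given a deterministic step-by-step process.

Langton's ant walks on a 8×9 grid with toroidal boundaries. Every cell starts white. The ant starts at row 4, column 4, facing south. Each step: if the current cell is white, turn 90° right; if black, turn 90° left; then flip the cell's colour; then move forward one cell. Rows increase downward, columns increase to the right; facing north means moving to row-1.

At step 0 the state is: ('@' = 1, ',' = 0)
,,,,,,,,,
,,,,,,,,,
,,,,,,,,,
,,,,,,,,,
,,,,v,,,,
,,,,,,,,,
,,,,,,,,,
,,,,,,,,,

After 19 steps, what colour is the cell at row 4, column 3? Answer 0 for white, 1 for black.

1

k=0  ,,,,,,,,,
,,,,,,,,,
,,,,,,,,,
,,,,,,,,,
,,,,v,,,,
,,,,,,,,,
,,,,,,,,,
,,,,,,,,,
k=1  ,,,,,,,,,
,,,,,,,,,
,,,,,,,,,
,,,,,,,,,
,,,<@,,,,
,,,,,,,,,
,,,,,,,,,
,,,,,,,,,
k=2  ,,,,,,,,,
,,,,,,,,,
,,,,,,,,,
,,,^,,,,,
,,,@@,,,,
,,,,,,,,,
,,,,,,,,,
,,,,,,,,,
k=3  ,,,,,,,,,
,,,,,,,,,
,,,,,,,,,
,,,@>,,,,
,,,@@,,,,
,,,,,,,,,
,,,,,,,,,
,,,,,,,,,
k=4  ,,,,,,,,,
,,,,,,,,,
,,,,,,,,,
,,,@@,,,,
,,,@v,,,,
,,,,,,,,,
,,,,,,,,,
,,,,,,,,,
k=5  ,,,,,,,,,
,,,,,,,,,
,,,,,,,,,
,,,@@,,,,
,,,@,>,,,
,,,,,,,,,
,,,,,,,,,
,,,,,,,,,
k=6  ,,,,,,,,,
,,,,,,,,,
,,,,,,,,,
,,,@@,,,,
,,,@,@,,,
,,,,,v,,,
,,,,,,,,,
,,,,,,,,,
k=7  ,,,,,,,,,
,,,,,,,,,
,,,,,,,,,
,,,@@,,,,
,,,@,@,,,
,,,,<@,,,
,,,,,,,,,
,,,,,,,,,
k=8  ,,,,,,,,,
,,,,,,,,,
,,,,,,,,,
,,,@@,,,,
,,,@^@,,,
,,,,@@,,,
,,,,,,,,,
,,,,,,,,,
k=9  ,,,,,,,,,
,,,,,,,,,
,,,,,,,,,
,,,@@,,,,
,,,@@>,,,
,,,,@@,,,
,,,,,,,,,
,,,,,,,,,
k=10  ,,,,,,,,,
,,,,,,,,,
,,,,,,,,,
,,,@@^,,,
,,,@@,,,,
,,,,@@,,,
,,,,,,,,,
,,,,,,,,,
k=11  ,,,,,,,,,
,,,,,,,,,
,,,,,,,,,
,,,@@@>,,
,,,@@,,,,
,,,,@@,,,
,,,,,,,,,
,,,,,,,,,
k=12  ,,,,,,,,,
,,,,,,,,,
,,,,,,,,,
,,,@@@@,,
,,,@@,v,,
,,,,@@,,,
,,,,,,,,,
,,,,,,,,,
k=13  ,,,,,,,,,
,,,,,,,,,
,,,,,,,,,
,,,@@@@,,
,,,@@<@,,
,,,,@@,,,
,,,,,,,,,
,,,,,,,,,
k=14  ,,,,,,,,,
,,,,,,,,,
,,,,,,,,,
,,,@@^@,,
,,,@@@@,,
,,,,@@,,,
,,,,,,,,,
,,,,,,,,,
k=15  ,,,,,,,,,
,,,,,,,,,
,,,,,,,,,
,,,@<,@,,
,,,@@@@,,
,,,,@@,,,
,,,,,,,,,
,,,,,,,,,
k=16  ,,,,,,,,,
,,,,,,,,,
,,,,,,,,,
,,,@,,@,,
,,,@v@@,,
,,,,@@,,,
,,,,,,,,,
,,,,,,,,,
k=17  ,,,,,,,,,
,,,,,,,,,
,,,,,,,,,
,,,@,,@,,
,,,@,>@,,
,,,,@@,,,
,,,,,,,,,
,,,,,,,,,
k=18  ,,,,,,,,,
,,,,,,,,,
,,,,,,,,,
,,,@,^@,,
,,,@,,@,,
,,,,@@,,,
,,,,,,,,,
,,,,,,,,,
k=19  ,,,,,,,,,
,,,,,,,,,
,,,,,,,,,
,,,@,@>,,
,,,@,,@,,
,,,,@@,,,
,,,,,,,,,
,,,,,,,,,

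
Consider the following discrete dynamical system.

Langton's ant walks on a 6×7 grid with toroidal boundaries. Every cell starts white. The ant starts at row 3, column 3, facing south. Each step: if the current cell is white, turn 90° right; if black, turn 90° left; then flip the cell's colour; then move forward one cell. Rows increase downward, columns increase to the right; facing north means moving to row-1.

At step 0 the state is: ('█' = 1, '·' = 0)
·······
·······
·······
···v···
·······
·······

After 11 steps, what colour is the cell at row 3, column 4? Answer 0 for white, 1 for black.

0

t=0: ·······
·······
·······
···v···
·······
·······
t=1: ·······
·······
·······
··<█···
·······
·······
t=2: ·······
·······
··^····
··██···
·······
·······
t=3: ·······
·······
··█>···
··██···
·······
·······
t=4: ·······
·······
··██···
··█v···
·······
·······
t=5: ·······
·······
··██···
··█·>··
·······
·······
t=6: ·······
·······
··██···
··█·█··
····v··
·······
t=7: ·······
·······
··██···
··█·█··
···<█··
·······
t=8: ·······
·······
··██···
··█^█··
···██··
·······
t=9: ·······
·······
··██···
··██>··
···██··
·······
t=10: ·······
·······
··██^··
··██···
···██··
·······
t=11: ·······
·······
··███>·
··██···
···██··
·······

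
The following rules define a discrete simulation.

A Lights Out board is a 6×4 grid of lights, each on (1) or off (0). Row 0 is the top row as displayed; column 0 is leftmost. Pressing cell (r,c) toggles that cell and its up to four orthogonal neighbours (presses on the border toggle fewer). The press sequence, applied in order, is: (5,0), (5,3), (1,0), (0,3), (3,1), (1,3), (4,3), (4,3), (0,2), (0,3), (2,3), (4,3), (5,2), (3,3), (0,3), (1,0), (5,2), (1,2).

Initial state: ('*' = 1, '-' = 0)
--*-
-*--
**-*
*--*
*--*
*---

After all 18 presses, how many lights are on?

9

t=0: --*-
-*--
**-*
*--*
*--*
*---
t=1: --*-
-*--
**-*
*--*
---*
-*--
t=2: --*-
-*--
**-*
*--*
----
-***
t=3: *-*-
*---
-*-*
*--*
----
-***
t=4: *--*
*--*
-*-*
*--*
----
-***
t=5: *--*
*--*
---*
-***
-*--
-***
t=6: *---
*-*-
----
-***
-*--
-***
t=7: *---
*-*-
----
-**-
-***
-**-
t=8: *---
*-*-
----
-***
-*--
-***
t=9: ****
*---
----
-***
-*--
-***
t=10: **--
*--*
----
-***
-*--
-***
t=11: **--
*---
--**
-**-
-*--
-***
t=12: **--
*---
--**
-***
-***
-**-
t=13: **--
*---
--**
-***
-*-*
---*
t=14: **--
*---
--*-
-*--
-*--
---*
t=15: ****
*--*
--*-
-*--
-*--
---*
t=16: -***
-*-*
*-*-
-*--
-*--
---*
t=17: -***
-*-*
*-*-
-*--
-**-
-**-
t=18: -*-*
--*-
*---
-*--
-**-
-**-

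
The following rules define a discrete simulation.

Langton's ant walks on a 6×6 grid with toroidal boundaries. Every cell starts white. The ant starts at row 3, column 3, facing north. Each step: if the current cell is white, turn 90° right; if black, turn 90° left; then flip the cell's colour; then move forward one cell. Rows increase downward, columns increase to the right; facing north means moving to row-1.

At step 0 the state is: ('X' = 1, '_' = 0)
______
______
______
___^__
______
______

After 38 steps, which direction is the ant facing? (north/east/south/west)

gen 0: ______
______
______
___^__
______
______
gen 1: ______
______
______
___X>_
______
______
gen 2: ______
______
______
___XX_
____v_
______
gen 3: ______
______
______
___XX_
___<X_
______
gen 4: ______
______
______
___^X_
___XX_
______
gen 5: ______
______
______
__<_X_
___XX_
______
gen 6: ______
______
__^___
__X_X_
___XX_
______
gen 7: ______
______
__X>__
__X_X_
___XX_
______
gen 8: ______
______
__XX__
__XvX_
___XX_
______
gen 9: ______
______
__XX__
__<XX_
___XX_
______
gen 10: ______
______
__XX__
___XX_
__vXX_
______
gen 11: ______
______
__XX__
___XX_
_<XXX_
______
gen 12: ______
______
__XX__
_^_XX_
_XXXX_
______
gen 13: ______
______
__XX__
_X>XX_
_XXXX_
______
gen 14: ______
______
__XX__
_XXXX_
_XvXX_
______
gen 15: ______
______
__XX__
_XXXX_
_X_>X_
______
gen 16: ______
______
__XX__
_XX^X_
_X__X_
______
gen 17: ______
______
__XX__
_X<_X_
_X__X_
______
gen 18: ______
______
__XX__
_X__X_
_Xv_X_
______
gen 19: ______
______
__XX__
_X__X_
_<X_X_
______
gen 20: ______
______
__XX__
_X__X_
__X_X_
_v____
gen 21: ______
______
__XX__
_X__X_
__X_X_
<X____
gen 22: ______
______
__XX__
_X__X_
^_X_X_
XX____
gen 23: ______
______
__XX__
_X__X_
X>X_X_
XX____
gen 24: ______
______
__XX__
_X__X_
XXX_X_
Xv____
gen 25: ______
______
__XX__
_X__X_
XXX_X_
X_>___
gen 26: __v___
______
__XX__
_X__X_
XXX_X_
X_X___
gen 27: _<X___
______
__XX__
_X__X_
XXX_X_
X_X___
gen 28: _XX___
______
__XX__
_X__X_
XXX_X_
X^X___
gen 29: _XX___
______
__XX__
_X__X_
XXX_X_
XX>___
gen 30: _XX___
______
__XX__
_X__X_
XX^_X_
XX____
gen 31: _XX___
______
__XX__
_X__X_
X<__X_
XX____
gen 32: _XX___
______
__XX__
_X__X_
X___X_
Xv____
gen 33: _XX___
______
__XX__
_X__X_
X___X_
X_>___
gen 34: _Xv___
______
__XX__
_X__X_
X___X_
X_X___
gen 35: _X_>__
______
__XX__
_X__X_
X___X_
X_X___
gen 36: _X_X__
___v__
__XX__
_X__X_
X___X_
X_X___
gen 37: _X_X__
__<X__
__XX__
_X__X_
X___X_
X_X___
gen 38: _X^X__
__XX__
__XX__
_X__X_
X___X_
X_X___

north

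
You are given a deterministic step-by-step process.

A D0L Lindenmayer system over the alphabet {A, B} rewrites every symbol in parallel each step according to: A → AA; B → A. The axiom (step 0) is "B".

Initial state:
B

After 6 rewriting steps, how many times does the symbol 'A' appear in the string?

32

step 0: B
step 1: A
step 2: AA
step 3: AAAA
step 4: AAAAAAAA
step 5: AAAAAAAAAAAAAAAA
step 6: AAAAAAAAAAAAAAAAAAAAAAAAAAAAAAAA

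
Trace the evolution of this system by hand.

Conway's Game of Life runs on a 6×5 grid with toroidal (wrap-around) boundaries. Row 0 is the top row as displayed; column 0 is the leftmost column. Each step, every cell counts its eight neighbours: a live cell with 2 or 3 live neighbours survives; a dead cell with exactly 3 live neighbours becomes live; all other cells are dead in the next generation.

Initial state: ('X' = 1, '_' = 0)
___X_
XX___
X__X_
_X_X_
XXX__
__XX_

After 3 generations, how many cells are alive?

k=0  ___X_
XX___
X__X_
_X_X_
XXX__
__XX_
k=1  _X_XX
XXX__
X____
___X_
X___X
___XX
k=2  _X___
__XX_
X_X_X
X____
X____
__X__
k=3  _X_X_
X_XXX
X_X_X
X____
_X___
_X___

12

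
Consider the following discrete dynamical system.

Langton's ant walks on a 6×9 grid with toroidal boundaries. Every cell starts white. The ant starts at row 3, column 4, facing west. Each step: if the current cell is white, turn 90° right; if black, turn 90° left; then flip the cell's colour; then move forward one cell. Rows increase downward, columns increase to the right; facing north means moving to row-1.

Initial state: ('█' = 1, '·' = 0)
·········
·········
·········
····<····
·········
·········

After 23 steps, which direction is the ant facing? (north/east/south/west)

north

step 0: ·········
·········
·········
····<····
·········
·········
step 1: ·········
·········
····^····
····█····
·········
·········
step 2: ·········
·········
····█>···
····█····
·········
·········
step 3: ·········
·········
····██···
····█v···
·········
·········
step 4: ·········
·········
····██···
····<█···
·········
·········
step 5: ·········
·········
····██···
·····█···
····v····
·········
step 6: ·········
·········
····██···
·····█···
···<█····
·········
step 7: ·········
·········
····██···
···^·█···
···██····
·········
step 8: ·········
·········
····██···
···█>█···
···██····
·········
step 9: ·········
·········
····██···
···███···
···█v····
·········
step 10: ·········
·········
····██···
···███···
···█·>···
·········
step 11: ·········
·········
····██···
···███···
···█·█···
·····v···
step 12: ·········
·········
····██···
···███···
···█·█···
····<█···
step 13: ·········
·········
····██···
···███···
···█^█···
····██···
step 14: ·········
·········
····██···
···███···
···██>···
····██···
step 15: ·········
·········
····██···
···██^···
···██····
····██···
step 16: ·········
·········
····██···
···█<····
···██····
····██···
step 17: ·········
·········
····██···
···█·····
···█v····
····██···
step 18: ·········
·········
····██···
···█·····
···█·>···
····██···
step 19: ·········
·········
····██···
···█·····
···█·█···
····█v···
step 20: ·········
·········
····██···
···█·····
···█·█···
····█·>··
step 21: ······v··
·········
····██···
···█·····
···█·█···
····█·█··
step 22: ·····<█··
·········
····██···
···█·····
···█·█···
····█·█··
step 23: ·····██··
·········
····██···
···█·····
···█·█···
····█^█··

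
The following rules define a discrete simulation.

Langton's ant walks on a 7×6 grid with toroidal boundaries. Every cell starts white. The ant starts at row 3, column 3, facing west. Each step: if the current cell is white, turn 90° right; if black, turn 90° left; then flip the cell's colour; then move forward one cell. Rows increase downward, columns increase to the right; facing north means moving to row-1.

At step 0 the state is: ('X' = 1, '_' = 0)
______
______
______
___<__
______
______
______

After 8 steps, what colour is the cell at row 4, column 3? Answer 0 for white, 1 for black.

[0] ______
______
______
___<__
______
______
______
[1] ______
______
___^__
___X__
______
______
______
[2] ______
______
___X>_
___X__
______
______
______
[3] ______
______
___XX_
___Xv_
______
______
______
[4] ______
______
___XX_
___<X_
______
______
______
[5] ______
______
___XX_
____X_
___v__
______
______
[6] ______
______
___XX_
____X_
__<X__
______
______
[7] ______
______
___XX_
__^_X_
__XX__
______
______
[8] ______
______
___XX_
__X>X_
__XX__
______
______

1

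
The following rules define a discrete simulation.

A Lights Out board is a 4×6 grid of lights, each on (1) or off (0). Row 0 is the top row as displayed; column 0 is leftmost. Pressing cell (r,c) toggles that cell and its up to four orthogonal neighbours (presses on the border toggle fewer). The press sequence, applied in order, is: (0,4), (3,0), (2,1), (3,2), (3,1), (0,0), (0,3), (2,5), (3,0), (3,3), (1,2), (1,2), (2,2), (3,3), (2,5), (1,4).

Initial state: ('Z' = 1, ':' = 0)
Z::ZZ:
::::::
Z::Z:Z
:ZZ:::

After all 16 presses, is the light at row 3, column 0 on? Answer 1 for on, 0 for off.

1

0) Z::ZZ:
::::::
Z::Z:Z
:ZZ:::
1) Z::::Z
::::Z:
Z::Z:Z
:ZZ:::
2) Z::::Z
::::Z:
:::Z:Z
Z:Z:::
3) Z::::Z
:Z::Z:
ZZZZ:Z
ZZZ:::
4) Z::::Z
:Z::Z:
ZZ:Z:Z
Z::Z::
5) Z::::Z
:Z::Z:
Z::Z:Z
:ZZZ::
6) :Z:::Z
ZZ::Z:
Z::Z:Z
:ZZZ::
7) :ZZZZZ
ZZ:ZZ:
Z::Z:Z
:ZZZ::
8) :ZZZZZ
ZZ:ZZZ
Z::ZZ:
:ZZZ:Z
9) :ZZZZZ
ZZ:ZZZ
:::ZZ:
Z:ZZ:Z
10) :ZZZZZ
ZZ:ZZZ
::::Z:
Z:::ZZ
11) :Z:ZZZ
Z:Z:ZZ
::Z:Z:
Z:::ZZ
12) :ZZZZZ
ZZ:ZZZ
::::Z:
Z:::ZZ
13) :ZZZZZ
ZZZZZZ
:ZZZZ:
Z:Z:ZZ
14) :ZZZZZ
ZZZZZZ
:ZZ:Z:
Z::Z:Z
15) :ZZZZZ
ZZZZZ:
:ZZ::Z
Z::Z::
16) :ZZZ:Z
ZZZ::Z
:ZZ:ZZ
Z::Z::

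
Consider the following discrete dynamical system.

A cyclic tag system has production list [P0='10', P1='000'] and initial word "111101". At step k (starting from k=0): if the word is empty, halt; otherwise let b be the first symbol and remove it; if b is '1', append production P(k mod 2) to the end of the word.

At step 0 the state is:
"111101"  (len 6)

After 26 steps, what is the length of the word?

1

step 0: "111101"  (len 6)
step 1: "1110110"  (len 7)
step 2: "110110000"  (len 9)
step 3: "1011000010"  (len 10)
step 4: "011000010000"  (len 12)
step 5: "11000010000"  (len 11)
step 6: "1000010000000"  (len 13)
step 7: "00001000000010"  (len 14)
step 8: "0001000000010"  (len 13)
step 9: "001000000010"  (len 12)
step 10: "01000000010"  (len 11)
step 11: "1000000010"  (len 10)
step 12: "000000010000"  (len 12)
step 13: "00000010000"  (len 11)
step 14: "0000010000"  (len 10)
step 15: "000010000"  (len 9)
step 16: "00010000"  (len 8)
step 17: "0010000"  (len 7)
step 18: "010000"  (len 6)
step 19: "10000"  (len 5)
step 20: "0000000"  (len 7)
step 21: "000000"  (len 6)
step 22: "00000"  (len 5)
step 23: "0000"  (len 4)
step 24: "000"  (len 3)
step 25: "00"  (len 2)
step 26: "0"  (len 1)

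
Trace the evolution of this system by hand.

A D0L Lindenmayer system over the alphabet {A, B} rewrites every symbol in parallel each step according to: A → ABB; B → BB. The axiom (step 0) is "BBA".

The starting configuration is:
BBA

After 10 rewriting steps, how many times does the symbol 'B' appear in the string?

[0] BBA
[1] BBBBABB
[2] BBBBBBBBABBBBBB
[3] BBBBBBBBBBBBBBBBABBBBBBBBBBBBBB
[4] BBBBBBBBBBBBBBBBBBBBBBBBBBBBBBBBABBBBBBBBBBBBBBBBBBBBBBBBBBBBBB
[5] BBBBBBBBBBBBBBBBBBBBBBBBBBBBBBBBBBBBBBBBBBBBBBBBBBBBBBBBBB…BBBBBBBBBBBBBBBBBBBBBBBBBBBBBBBBBBBBBBBBBBBBBBBBBBBBBBBBBB  (len 127)
[6] BBBBBBBBBBBBBBBBBBBBBBBBBBBBBBBBBBBBBBBBBBBBBBBBBBBBBBBBBB…BBBBBBBBBBBBBBBBBBBBBBBBBBBBBBBBBBBBBBBBBBBBBBBBBBBBBBBBBB  (len 255)
[7] BBBBBBBBBBBBBBBBBBBBBBBBBBBBBBBBBBBBBBBBBBBBBBBBBBBBBBBBBB…BBBBBBBBBBBBBBBBBBBBBBBBBBBBBBBBBBBBBBBBBBBBBBBBBBBBBBBBBB  (len 511)
[8] BBBBBBBBBBBBBBBBBBBBBBBBBBBBBBBBBBBBBBBBBBBBBBBBBBBBBBBBBB…BBBBBBBBBBBBBBBBBBBBBBBBBBBBBBBBBBBBBBBBBBBBBBBBBBBBBBBBBB  (len 1023)
[9] BBBBBBBBBBBBBBBBBBBBBBBBBBBBBBBBBBBBBBBBBBBBBBBBBBBBBBBBBB…BBBBBBBBBBBBBBBBBBBBBBBBBBBBBBBBBBBBBBBBBBBBBBBBBBBBBBBBBB  (len 2047)
[10] BBBBBBBBBBBBBBBBBBBBBBBBBBBBBBBBBBBBBBBBBBBBBBBBBBBBBBBBBB…BBBBBBBBBBBBBBBBBBBBBBBBBBBBBBBBBBBBBBBBBBBBBBBBBBBBBBBBBB  (len 4095)

4094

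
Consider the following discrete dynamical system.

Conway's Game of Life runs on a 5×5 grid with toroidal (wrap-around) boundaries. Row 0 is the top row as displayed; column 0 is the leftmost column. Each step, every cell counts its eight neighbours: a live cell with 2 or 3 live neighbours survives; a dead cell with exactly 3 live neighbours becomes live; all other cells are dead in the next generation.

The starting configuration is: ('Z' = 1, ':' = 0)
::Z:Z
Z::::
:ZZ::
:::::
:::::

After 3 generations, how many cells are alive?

k=0  ::Z:Z
Z::::
:ZZ::
:::::
:::::
k=1  :::::
Z:ZZ:
:Z:::
:::::
:::::
k=2  :::::
:ZZ::
:ZZ::
:::::
:::::
k=3  :::::
:ZZ::
:ZZ::
:::::
:::::

4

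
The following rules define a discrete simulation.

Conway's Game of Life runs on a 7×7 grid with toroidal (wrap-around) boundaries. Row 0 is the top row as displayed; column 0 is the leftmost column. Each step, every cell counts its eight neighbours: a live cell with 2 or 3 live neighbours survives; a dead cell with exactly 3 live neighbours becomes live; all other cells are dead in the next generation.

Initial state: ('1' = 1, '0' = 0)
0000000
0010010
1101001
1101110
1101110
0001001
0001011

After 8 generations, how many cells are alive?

step 0: 0000000
0010010
1101001
1101110
1101110
0001001
0001011
step 1: 0000111
1110001
0001000
0000000
0100000
0001000
0000111
step 2: 0101100
1111101
1110000
0000000
0000000
0000110
0001001
step 3: 0100001
0000111
0000001
0100000
0000000
0000110
0011000
step 4: 1011101
0000001
1000001
0000000
0000000
0001100
0011110
step 5: 1110001
0101000
1000001
0000000
0000000
0010010
0100001
step 6: 0000001
0000000
1000000
0000000
0000000
0000000
0000011
step 7: 0000011
0000000
0000000
0000000
0000000
0000000
0000011
step 8: 0000011
0000000
0000000
0000000
0000000
0000000
0000011

4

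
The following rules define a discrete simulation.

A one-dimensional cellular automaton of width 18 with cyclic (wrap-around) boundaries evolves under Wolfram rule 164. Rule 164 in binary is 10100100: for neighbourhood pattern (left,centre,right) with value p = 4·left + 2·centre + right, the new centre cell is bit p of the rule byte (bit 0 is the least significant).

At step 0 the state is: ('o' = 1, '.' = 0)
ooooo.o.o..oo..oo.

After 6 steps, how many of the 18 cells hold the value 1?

k=0  ooooo.o.o..oo..oo.
k=1  .ooo.oooo........o
k=2  o.o.o.oo.........o
k=3  .ooooo............
k=4  ..ooo.............
k=5  ...o..............
k=6  ...o..............

1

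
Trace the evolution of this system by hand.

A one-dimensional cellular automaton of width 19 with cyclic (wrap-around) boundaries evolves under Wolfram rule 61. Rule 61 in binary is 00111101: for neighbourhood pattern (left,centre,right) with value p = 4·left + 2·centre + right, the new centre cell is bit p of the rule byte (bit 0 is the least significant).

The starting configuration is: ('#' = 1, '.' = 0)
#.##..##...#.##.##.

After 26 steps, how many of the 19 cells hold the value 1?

t=0: #.##..##...#.##.##.
t=1: ###.#.#.##.###.##.#
t=2: ...######.##..##.##
t=3: ##.#.....##.#.#.##.
t=4: #.######.#.######.#
t=5: .##.....####.....##
t=6: ##.####.#...####.#.
t=7: #.##...####.#...###
t=8: .##.##.#...####.#..
t=9: .#.##.####.#...####
t=10: ####.##...####.#...
t=11: #...##.##.#...####.
t=12: ###.#.##.####.#...#
t=13: ...####.##...####.#
t=14: ##.#...##.##.#...##
t=15: ..####.#.##.####.#.
t=16: #.#...####.##...###
t=17: .####.#...##.##.#..
t=18: .#...####.#.##.####
t=19: ####.#...####.##...
t=20: #...####.#...##.##.
t=21: ###.#...####.#.##.#
t=22: ...####.#...####.##
t=23: ##.#...####.#...##.
t=24: #.####.#...####.#.#
t=25: .##...####.#...####
t=26: ##.##.#...####.#...

10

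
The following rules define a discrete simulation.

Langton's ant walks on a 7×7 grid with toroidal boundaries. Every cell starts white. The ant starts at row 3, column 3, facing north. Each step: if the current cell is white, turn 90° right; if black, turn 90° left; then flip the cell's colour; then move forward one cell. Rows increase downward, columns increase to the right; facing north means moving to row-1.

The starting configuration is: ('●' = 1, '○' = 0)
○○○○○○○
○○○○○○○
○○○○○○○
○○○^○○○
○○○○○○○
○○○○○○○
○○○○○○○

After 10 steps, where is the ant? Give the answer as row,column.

4,2

gen 0: ○○○○○○○
○○○○○○○
○○○○○○○
○○○^○○○
○○○○○○○
○○○○○○○
○○○○○○○
gen 1: ○○○○○○○
○○○○○○○
○○○○○○○
○○○●>○○
○○○○○○○
○○○○○○○
○○○○○○○
gen 2: ○○○○○○○
○○○○○○○
○○○○○○○
○○○●●○○
○○○○v○○
○○○○○○○
○○○○○○○
gen 3: ○○○○○○○
○○○○○○○
○○○○○○○
○○○●●○○
○○○<●○○
○○○○○○○
○○○○○○○
gen 4: ○○○○○○○
○○○○○○○
○○○○○○○
○○○^●○○
○○○●●○○
○○○○○○○
○○○○○○○
gen 5: ○○○○○○○
○○○○○○○
○○○○○○○
○○<○●○○
○○○●●○○
○○○○○○○
○○○○○○○
gen 6: ○○○○○○○
○○○○○○○
○○^○○○○
○○●○●○○
○○○●●○○
○○○○○○○
○○○○○○○
gen 7: ○○○○○○○
○○○○○○○
○○●>○○○
○○●○●○○
○○○●●○○
○○○○○○○
○○○○○○○
gen 8: ○○○○○○○
○○○○○○○
○○●●○○○
○○●v●○○
○○○●●○○
○○○○○○○
○○○○○○○
gen 9: ○○○○○○○
○○○○○○○
○○●●○○○
○○<●●○○
○○○●●○○
○○○○○○○
○○○○○○○
gen 10: ○○○○○○○
○○○○○○○
○○●●○○○
○○○●●○○
○○v●●○○
○○○○○○○
○○○○○○○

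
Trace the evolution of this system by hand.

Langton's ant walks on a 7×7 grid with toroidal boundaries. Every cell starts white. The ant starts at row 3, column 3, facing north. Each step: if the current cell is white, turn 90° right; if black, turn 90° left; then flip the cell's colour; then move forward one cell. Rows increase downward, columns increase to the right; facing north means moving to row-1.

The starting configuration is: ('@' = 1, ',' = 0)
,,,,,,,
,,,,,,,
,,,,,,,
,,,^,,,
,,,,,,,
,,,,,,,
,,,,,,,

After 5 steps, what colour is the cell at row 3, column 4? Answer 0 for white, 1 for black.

t=0: ,,,,,,,
,,,,,,,
,,,,,,,
,,,^,,,
,,,,,,,
,,,,,,,
,,,,,,,
t=1: ,,,,,,,
,,,,,,,
,,,,,,,
,,,@>,,
,,,,,,,
,,,,,,,
,,,,,,,
t=2: ,,,,,,,
,,,,,,,
,,,,,,,
,,,@@,,
,,,,v,,
,,,,,,,
,,,,,,,
t=3: ,,,,,,,
,,,,,,,
,,,,,,,
,,,@@,,
,,,<@,,
,,,,,,,
,,,,,,,
t=4: ,,,,,,,
,,,,,,,
,,,,,,,
,,,^@,,
,,,@@,,
,,,,,,,
,,,,,,,
t=5: ,,,,,,,
,,,,,,,
,,,,,,,
,,<,@,,
,,,@@,,
,,,,,,,
,,,,,,,

1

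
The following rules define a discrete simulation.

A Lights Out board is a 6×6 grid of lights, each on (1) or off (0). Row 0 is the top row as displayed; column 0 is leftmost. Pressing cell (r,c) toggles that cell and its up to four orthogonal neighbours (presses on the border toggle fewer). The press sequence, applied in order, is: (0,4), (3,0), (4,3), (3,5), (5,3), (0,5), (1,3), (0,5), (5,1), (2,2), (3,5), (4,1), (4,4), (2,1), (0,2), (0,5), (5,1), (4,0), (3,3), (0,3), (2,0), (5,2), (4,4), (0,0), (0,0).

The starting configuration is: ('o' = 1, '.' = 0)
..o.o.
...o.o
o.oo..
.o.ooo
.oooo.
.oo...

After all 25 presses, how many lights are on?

18

gen 0: ..o.o.
...o.o
o.oo..
.o.ooo
.oooo.
.oo...
gen 1: ..oo.o
...ooo
o.oo..
.o.ooo
.oooo.
.oo...
gen 2: ..oo.o
...ooo
..oo..
o..ooo
ooooo.
.oo...
gen 3: ..oo.o
...ooo
..oo..
o...oo
oo....
.ooo..
gen 4: ..oo.o
...ooo
..oo.o
o.....
oo...o
.ooo..
gen 5: ..oo.o
...ooo
..oo.o
o.....
oo.o.o
.o..o.
gen 6: ..ooo.
...oo.
..oo.o
o.....
oo.o.o
.o..o.
gen 7: ..o.o.
..o...
..o..o
o.....
oo.o.o
.o..o.
gen 8: ..o..o
..o..o
..o..o
o.....
oo.o.o
.o..o.
gen 9: ..o..o
..o..o
..o..o
o.....
o..o.o
o.o.o.
gen 10: ..o..o
.....o
.o.o.o
o.o...
o..o.o
o.o.o.
gen 11: ..o..o
.....o
.o.o..
o.o.oo
o..o..
o.o.o.
gen 12: ..o..o
.....o
.o.o..
ooo.oo
.ooo..
ooo.o.
gen 13: ..o..o
.....o
.o.o..
ooo..o
.oo.oo
ooo...
gen 14: ..o..o
.o...o
o.oo..
o.o..o
.oo.oo
ooo...
gen 15: .o.o.o
.oo..o
o.oo..
o.o..o
.oo.oo
ooo...
gen 16: .o.oo.
.oo...
o.oo..
o.o..o
.oo.oo
ooo...
gen 17: .o.oo.
.oo...
o.oo..
o.o..o
..o.oo
......
gen 18: .o.oo.
.oo...
o.oo..
..o..o
ooo.oo
o.....
gen 19: .o.oo.
.oo...
o.o...
...ooo
oooooo
o.....
gen 20: .oo...
.ooo..
o.o...
...ooo
oooooo
o.....
gen 21: .oo...
oooo..
.oo...
o..ooo
oooooo
o.....
gen 22: .oo...
oooo..
.oo...
o..ooo
oo.ooo
oooo..
gen 23: .oo...
oooo..
.oo...
o..o.o
oo....
ooooo.
gen 24: o.o...
.ooo..
.oo...
o..o.o
oo....
ooooo.
gen 25: .oo...
oooo..
.oo...
o..o.o
oo....
ooooo.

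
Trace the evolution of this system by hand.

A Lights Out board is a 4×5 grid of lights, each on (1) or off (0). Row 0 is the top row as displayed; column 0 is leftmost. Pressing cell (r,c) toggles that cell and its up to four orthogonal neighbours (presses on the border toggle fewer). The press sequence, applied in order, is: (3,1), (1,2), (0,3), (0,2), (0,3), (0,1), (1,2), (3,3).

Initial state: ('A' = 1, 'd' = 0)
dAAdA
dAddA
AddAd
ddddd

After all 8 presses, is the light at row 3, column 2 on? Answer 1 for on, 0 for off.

gen 0: dAAdA
dAddA
AddAd
ddddd
gen 1: dAAdA
dAddA
AAdAd
AAAdd
gen 2: dAddA
ddAAA
AAAAd
AAAdd
gen 3: dAAAd
ddAdA
AAAAd
AAAdd
gen 4: ddddd
ddddA
AAAAd
AAAdd
gen 5: ddAAA
dddAA
AAAAd
AAAdd
gen 6: AAdAA
dAdAA
AAAAd
AAAdd
gen 7: AAAAA
ddAdA
AAdAd
AAAdd
gen 8: AAAAA
ddAdA
AAddd
AAdAA

0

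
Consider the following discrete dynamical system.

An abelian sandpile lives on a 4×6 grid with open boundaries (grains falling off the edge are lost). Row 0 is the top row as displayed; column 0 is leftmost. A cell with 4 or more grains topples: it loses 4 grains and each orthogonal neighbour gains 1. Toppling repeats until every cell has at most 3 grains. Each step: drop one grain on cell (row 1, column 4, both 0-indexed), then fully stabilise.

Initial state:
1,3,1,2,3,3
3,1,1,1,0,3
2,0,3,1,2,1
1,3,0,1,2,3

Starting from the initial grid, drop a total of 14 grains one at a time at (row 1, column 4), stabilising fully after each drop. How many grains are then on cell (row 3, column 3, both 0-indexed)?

3

0) 1,3,1,2,3,3
3,1,1,1,0,3
2,0,3,1,2,1
1,3,0,1,2,3
1) 1,3,1,2,3,3
3,1,1,1,1,3
2,0,3,1,2,1
1,3,0,1,2,3
2) 1,3,1,2,3,3
3,1,1,1,2,3
2,0,3,1,2,1
1,3,0,1,2,3
3) 1,3,1,2,3,3
3,1,1,1,3,3
2,0,3,1,2,1
1,3,0,1,2,3
4) 1,3,1,3,1,1
3,1,1,2,2,1
2,0,3,1,3,2
1,3,0,1,2,3
5) 1,3,1,3,1,1
3,1,1,2,3,1
2,0,3,1,3,2
1,3,0,1,2,3
6) 1,3,1,3,2,1
3,1,1,3,1,2
2,0,3,2,0,3
1,3,0,1,3,3
7) 1,3,1,3,2,1
3,1,1,3,2,2
2,0,3,2,0,3
1,3,0,1,3,3
8) 1,3,1,3,2,1
3,1,1,3,3,2
2,0,3,2,0,3
1,3,0,1,3,3
9) 1,3,2,1,0,2
3,1,2,1,2,3
2,0,3,3,1,3
1,3,0,1,3,3
10) 1,3,2,1,0,2
3,1,2,1,3,3
2,0,3,3,1,3
1,3,0,1,3,3
11) 1,3,2,1,1,3
3,1,3,3,2,1
2,1,0,1,1,2
1,3,1,3,1,1
12) 1,3,2,1,1,3
3,1,3,3,3,1
2,1,0,1,1,2
1,3,1,3,1,1
13) 1,3,3,2,2,3
3,2,0,1,1,2
2,1,1,2,2,2
1,3,1,3,1,1
14) 1,3,3,2,2,3
3,2,0,1,2,2
2,1,1,2,2,2
1,3,1,3,1,1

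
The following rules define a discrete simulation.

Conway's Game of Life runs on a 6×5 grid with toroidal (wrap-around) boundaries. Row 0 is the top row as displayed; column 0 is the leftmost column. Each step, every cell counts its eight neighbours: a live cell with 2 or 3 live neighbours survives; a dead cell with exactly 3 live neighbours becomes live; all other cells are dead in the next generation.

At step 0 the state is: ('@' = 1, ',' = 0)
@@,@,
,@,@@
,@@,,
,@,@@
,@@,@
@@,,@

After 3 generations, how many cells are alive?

6

step 0: @@,@,
,@,@@
,@@,,
,@,@@
,@@,@
@@,,@
step 1: ,,,@,
,,,@@
,@,,,
,,,,@
,,,,,
,,,,,
step 2: ,,,@@
,,@@@
@,,@@
,,,,,
,,,,,
,,,,,
step 3: ,,@,@
,,@,,
@,@,,
,,,,@
,,,,,
,,,,,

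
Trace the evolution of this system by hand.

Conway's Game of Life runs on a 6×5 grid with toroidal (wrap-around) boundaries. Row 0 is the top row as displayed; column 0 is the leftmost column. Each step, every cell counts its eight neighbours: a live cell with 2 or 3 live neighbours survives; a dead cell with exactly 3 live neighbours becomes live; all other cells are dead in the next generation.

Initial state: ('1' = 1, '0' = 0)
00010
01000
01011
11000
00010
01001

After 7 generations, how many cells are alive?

k=0  00010
01000
01011
11000
00010
01001
k=1  10100
10011
01001
11010
01101
00111
k=2  10100
00110
01000
00010
00000
00001
k=3  01101
00110
00010
00000
00000
00000
k=4  01100
01001
00110
00000
00000
00000
k=5  11100
11000
00110
00000
00000
00000
k=6  10100
10011
01100
00000
00000
01000
k=7  10110
10011
11111
00000
00000
01000

12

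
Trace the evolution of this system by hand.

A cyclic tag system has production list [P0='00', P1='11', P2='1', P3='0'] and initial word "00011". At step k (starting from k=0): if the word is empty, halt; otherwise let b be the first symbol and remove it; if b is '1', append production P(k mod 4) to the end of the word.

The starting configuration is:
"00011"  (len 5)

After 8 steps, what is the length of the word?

[0] "00011"  (len 5)
[1] "0011"  (len 4)
[2] "011"  (len 3)
[3] "11"  (len 2)
[4] "10"  (len 2)
[5] "000"  (len 3)
[6] "00"  (len 2)
[7] "0"  (len 1)
[8] (halted — word empty)

0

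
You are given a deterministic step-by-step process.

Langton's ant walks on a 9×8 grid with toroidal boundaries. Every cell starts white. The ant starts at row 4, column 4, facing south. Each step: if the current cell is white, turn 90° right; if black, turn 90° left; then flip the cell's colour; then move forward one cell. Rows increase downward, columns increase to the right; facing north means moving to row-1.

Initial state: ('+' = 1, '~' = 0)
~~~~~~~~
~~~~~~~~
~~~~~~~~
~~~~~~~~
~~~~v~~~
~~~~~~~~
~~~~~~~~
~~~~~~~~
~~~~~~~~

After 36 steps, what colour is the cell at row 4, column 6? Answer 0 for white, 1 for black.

k=0  ~~~~~~~~
~~~~~~~~
~~~~~~~~
~~~~~~~~
~~~~v~~~
~~~~~~~~
~~~~~~~~
~~~~~~~~
~~~~~~~~
k=1  ~~~~~~~~
~~~~~~~~
~~~~~~~~
~~~~~~~~
~~~<+~~~
~~~~~~~~
~~~~~~~~
~~~~~~~~
~~~~~~~~
k=2  ~~~~~~~~
~~~~~~~~
~~~~~~~~
~~~^~~~~
~~~++~~~
~~~~~~~~
~~~~~~~~
~~~~~~~~
~~~~~~~~
k=3  ~~~~~~~~
~~~~~~~~
~~~~~~~~
~~~+>~~~
~~~++~~~
~~~~~~~~
~~~~~~~~
~~~~~~~~
~~~~~~~~
k=4  ~~~~~~~~
~~~~~~~~
~~~~~~~~
~~~++~~~
~~~+v~~~
~~~~~~~~
~~~~~~~~
~~~~~~~~
~~~~~~~~
k=5  ~~~~~~~~
~~~~~~~~
~~~~~~~~
~~~++~~~
~~~+~>~~
~~~~~~~~
~~~~~~~~
~~~~~~~~
~~~~~~~~
k=6  ~~~~~~~~
~~~~~~~~
~~~~~~~~
~~~++~~~
~~~+~+~~
~~~~~v~~
~~~~~~~~
~~~~~~~~
~~~~~~~~
k=7  ~~~~~~~~
~~~~~~~~
~~~~~~~~
~~~++~~~
~~~+~+~~
~~~~<+~~
~~~~~~~~
~~~~~~~~
~~~~~~~~
k=8  ~~~~~~~~
~~~~~~~~
~~~~~~~~
~~~++~~~
~~~+^+~~
~~~~++~~
~~~~~~~~
~~~~~~~~
~~~~~~~~
k=9  ~~~~~~~~
~~~~~~~~
~~~~~~~~
~~~++~~~
~~~++>~~
~~~~++~~
~~~~~~~~
~~~~~~~~
~~~~~~~~
k=10  ~~~~~~~~
~~~~~~~~
~~~~~~~~
~~~++^~~
~~~++~~~
~~~~++~~
~~~~~~~~
~~~~~~~~
~~~~~~~~
k=11  ~~~~~~~~
~~~~~~~~
~~~~~~~~
~~~+++>~
~~~++~~~
~~~~++~~
~~~~~~~~
~~~~~~~~
~~~~~~~~
k=12  ~~~~~~~~
~~~~~~~~
~~~~~~~~
~~~++++~
~~~++~v~
~~~~++~~
~~~~~~~~
~~~~~~~~
~~~~~~~~
k=13  ~~~~~~~~
~~~~~~~~
~~~~~~~~
~~~++++~
~~~++<+~
~~~~++~~
~~~~~~~~
~~~~~~~~
~~~~~~~~
k=14  ~~~~~~~~
~~~~~~~~
~~~~~~~~
~~~++^+~
~~~++++~
~~~~++~~
~~~~~~~~
~~~~~~~~
~~~~~~~~
k=15  ~~~~~~~~
~~~~~~~~
~~~~~~~~
~~~+<~+~
~~~++++~
~~~~++~~
~~~~~~~~
~~~~~~~~
~~~~~~~~
k=16  ~~~~~~~~
~~~~~~~~
~~~~~~~~
~~~+~~+~
~~~+v++~
~~~~++~~
~~~~~~~~
~~~~~~~~
~~~~~~~~
k=17  ~~~~~~~~
~~~~~~~~
~~~~~~~~
~~~+~~+~
~~~+~>+~
~~~~++~~
~~~~~~~~
~~~~~~~~
~~~~~~~~
k=18  ~~~~~~~~
~~~~~~~~
~~~~~~~~
~~~+~^+~
~~~+~~+~
~~~~++~~
~~~~~~~~
~~~~~~~~
~~~~~~~~
k=19  ~~~~~~~~
~~~~~~~~
~~~~~~~~
~~~+~+>~
~~~+~~+~
~~~~++~~
~~~~~~~~
~~~~~~~~
~~~~~~~~
k=20  ~~~~~~~~
~~~~~~~~
~~~~~~^~
~~~+~+~~
~~~+~~+~
~~~~++~~
~~~~~~~~
~~~~~~~~
~~~~~~~~
k=21  ~~~~~~~~
~~~~~~~~
~~~~~~+>
~~~+~+~~
~~~+~~+~
~~~~++~~
~~~~~~~~
~~~~~~~~
~~~~~~~~
k=22  ~~~~~~~~
~~~~~~~~
~~~~~~++
~~~+~+~v
~~~+~~+~
~~~~++~~
~~~~~~~~
~~~~~~~~
~~~~~~~~
k=23  ~~~~~~~~
~~~~~~~~
~~~~~~++
~~~+~+<+
~~~+~~+~
~~~~++~~
~~~~~~~~
~~~~~~~~
~~~~~~~~
k=24  ~~~~~~~~
~~~~~~~~
~~~~~~^+
~~~+~+++
~~~+~~+~
~~~~++~~
~~~~~~~~
~~~~~~~~
~~~~~~~~
k=25  ~~~~~~~~
~~~~~~~~
~~~~~<~+
~~~+~+++
~~~+~~+~
~~~~++~~
~~~~~~~~
~~~~~~~~
~~~~~~~~
k=26  ~~~~~~~~
~~~~~^~~
~~~~~+~+
~~~+~+++
~~~+~~+~
~~~~++~~
~~~~~~~~
~~~~~~~~
~~~~~~~~
k=27  ~~~~~~~~
~~~~~+>~
~~~~~+~+
~~~+~+++
~~~+~~+~
~~~~++~~
~~~~~~~~
~~~~~~~~
~~~~~~~~
k=28  ~~~~~~~~
~~~~~++~
~~~~~+v+
~~~+~+++
~~~+~~+~
~~~~++~~
~~~~~~~~
~~~~~~~~
~~~~~~~~
k=29  ~~~~~~~~
~~~~~++~
~~~~~<++
~~~+~+++
~~~+~~+~
~~~~++~~
~~~~~~~~
~~~~~~~~
~~~~~~~~
k=30  ~~~~~~~~
~~~~~++~
~~~~~~++
~~~+~v++
~~~+~~+~
~~~~++~~
~~~~~~~~
~~~~~~~~
~~~~~~~~
k=31  ~~~~~~~~
~~~~~++~
~~~~~~++
~~~+~~>+
~~~+~~+~
~~~~++~~
~~~~~~~~
~~~~~~~~
~~~~~~~~
k=32  ~~~~~~~~
~~~~~++~
~~~~~~^+
~~~+~~~+
~~~+~~+~
~~~~++~~
~~~~~~~~
~~~~~~~~
~~~~~~~~
k=33  ~~~~~~~~
~~~~~++~
~~~~~<~+
~~~+~~~+
~~~+~~+~
~~~~++~~
~~~~~~~~
~~~~~~~~
~~~~~~~~
k=34  ~~~~~~~~
~~~~~^+~
~~~~~+~+
~~~+~~~+
~~~+~~+~
~~~~++~~
~~~~~~~~
~~~~~~~~
~~~~~~~~
k=35  ~~~~~~~~
~~~~<~+~
~~~~~+~+
~~~+~~~+
~~~+~~+~
~~~~++~~
~~~~~~~~
~~~~~~~~
~~~~~~~~
k=36  ~~~~^~~~
~~~~+~+~
~~~~~+~+
~~~+~~~+
~~~+~~+~
~~~~++~~
~~~~~~~~
~~~~~~~~
~~~~~~~~

1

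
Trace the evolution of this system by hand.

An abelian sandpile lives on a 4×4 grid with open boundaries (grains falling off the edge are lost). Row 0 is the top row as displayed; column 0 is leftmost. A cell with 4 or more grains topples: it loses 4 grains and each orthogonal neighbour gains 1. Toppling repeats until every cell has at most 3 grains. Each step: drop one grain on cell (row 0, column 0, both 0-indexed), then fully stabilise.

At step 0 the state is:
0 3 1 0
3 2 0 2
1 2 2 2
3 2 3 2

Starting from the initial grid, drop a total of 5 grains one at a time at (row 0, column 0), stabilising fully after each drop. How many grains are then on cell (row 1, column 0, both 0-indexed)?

0) 0 3 1 0
3 2 0 2
1 2 2 2
3 2 3 2
1) 1 3 1 0
3 2 0 2
1 2 2 2
3 2 3 2
2) 2 3 1 0
3 2 0 2
1 2 2 2
3 2 3 2
3) 3 3 1 0
3 2 0 2
1 2 2 2
3 2 3 2
4) 2 1 2 0
1 0 1 2
2 3 2 2
3 2 3 2
5) 3 1 2 0
1 0 1 2
2 3 2 2
3 2 3 2

1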